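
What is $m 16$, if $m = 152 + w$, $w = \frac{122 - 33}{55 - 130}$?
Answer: $\frac{180976}{75} \approx 2413.0$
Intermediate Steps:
$w = - \frac{89}{75}$ ($w = \frac{89}{-75} = 89 \left(- \frac{1}{75}\right) = - \frac{89}{75} \approx -1.1867$)
$m = \frac{11311}{75}$ ($m = 152 - \frac{89}{75} = \frac{11311}{75} \approx 150.81$)
$m 16 = \frac{11311}{75} \cdot 16 = \frac{180976}{75}$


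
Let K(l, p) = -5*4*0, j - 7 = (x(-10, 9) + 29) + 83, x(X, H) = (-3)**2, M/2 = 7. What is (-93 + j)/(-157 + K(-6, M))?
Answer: -35/157 ≈ -0.22293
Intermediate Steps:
M = 14 (M = 2*7 = 14)
x(X, H) = 9
j = 128 (j = 7 + ((9 + 29) + 83) = 7 + (38 + 83) = 7 + 121 = 128)
K(l, p) = 0 (K(l, p) = -20*0 = 0)
(-93 + j)/(-157 + K(-6, M)) = (-93 + 128)/(-157 + 0) = 35/(-157) = 35*(-1/157) = -35/157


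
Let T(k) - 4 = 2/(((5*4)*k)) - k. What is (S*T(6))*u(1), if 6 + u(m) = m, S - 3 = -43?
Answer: -1190/3 ≈ -396.67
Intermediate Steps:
S = -40 (S = 3 - 43 = -40)
u(m) = -6 + m
T(k) = 4 - k + 1/(10*k) (T(k) = 4 + (2/(((5*4)*k)) - k) = 4 + (2/((20*k)) - k) = 4 + (2*(1/(20*k)) - k) = 4 + (1/(10*k) - k) = 4 + (-k + 1/(10*k)) = 4 - k + 1/(10*k))
(S*T(6))*u(1) = (-40*(4 - 1*6 + (⅒)/6))*(-6 + 1) = -40*(4 - 6 + (⅒)*(⅙))*(-5) = -40*(4 - 6 + 1/60)*(-5) = -40*(-119/60)*(-5) = (238/3)*(-5) = -1190/3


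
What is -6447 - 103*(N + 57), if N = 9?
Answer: -13245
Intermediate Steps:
-6447 - 103*(N + 57) = -6447 - 103*(9 + 57) = -6447 - 103*66 = -6447 - 6798 = -13245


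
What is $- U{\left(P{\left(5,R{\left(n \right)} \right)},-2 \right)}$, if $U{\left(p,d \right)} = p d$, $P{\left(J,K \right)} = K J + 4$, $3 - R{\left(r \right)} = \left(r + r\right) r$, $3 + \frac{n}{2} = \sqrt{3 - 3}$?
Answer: $-682$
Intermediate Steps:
$n = -6$ ($n = -6 + 2 \sqrt{3 - 3} = -6 + 2 \sqrt{0} = -6 + 2 \cdot 0 = -6 + 0 = -6$)
$R{\left(r \right)} = 3 - 2 r^{2}$ ($R{\left(r \right)} = 3 - \left(r + r\right) r = 3 - 2 r r = 3 - 2 r^{2}$)
$P{\left(J,K \right)} = 4 + J K$ ($P{\left(J,K \right)} = J K + 4 = 4 + J K$)
$U{\left(p,d \right)} = d p$
$- U{\left(P{\left(5,R{\left(n \right)} \right)},-2 \right)} = - \left(-2\right) \left(4 + 5 \left(3 - 2 \left(-6\right)^{2}\right)\right) = - \left(-2\right) \left(4 + 5 \left(3 - 72\right)\right) = - \left(-2\right) \left(4 + 5 \left(-69\right)\right) = - \left(-2\right) \left(4 - 345\right) = - \left(-2\right) \left(-341\right) = \left(-1\right) 682 = -682$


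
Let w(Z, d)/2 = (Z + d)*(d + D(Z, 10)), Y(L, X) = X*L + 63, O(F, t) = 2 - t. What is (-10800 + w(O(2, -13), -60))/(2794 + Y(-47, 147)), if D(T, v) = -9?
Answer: 2295/2026 ≈ 1.1328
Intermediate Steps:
Y(L, X) = 63 + L*X (Y(L, X) = L*X + 63 = 63 + L*X)
w(Z, d) = 2*(-9 + d)*(Z + d) (w(Z, d) = 2*((Z + d)*(d - 9)) = 2*((Z + d)*(-9 + d)) = 2*((-9 + d)*(Z + d)) = 2*(-9 + d)*(Z + d))
(-10800 + w(O(2, -13), -60))/(2794 + Y(-47, 147)) = (-10800 + (-18*(2 - 1*(-13)) - 18*(-60) + 2*(-60)² + 2*(2 - 1*(-13))*(-60)))/(2794 + (63 - 47*147)) = (-10800 + (-18*(2 + 13) + 1080 + 2*3600 + 2*(2 + 13)*(-60)))/(2794 + (63 - 6909)) = (-10800 + (-18*15 + 1080 + 7200 + 2*15*(-60)))/(2794 - 6846) = (-10800 + (-270 + 1080 + 7200 - 1800))/(-4052) = (-10800 + 6210)*(-1/4052) = -4590*(-1/4052) = 2295/2026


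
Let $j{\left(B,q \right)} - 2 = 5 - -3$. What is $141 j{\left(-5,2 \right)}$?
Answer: $1410$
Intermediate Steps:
$j{\left(B,q \right)} = 10$ ($j{\left(B,q \right)} = 2 + \left(5 - -3\right) = 2 + \left(5 + 3\right) = 2 + 8 = 10$)
$141 j{\left(-5,2 \right)} = 141 \cdot 10 = 1410$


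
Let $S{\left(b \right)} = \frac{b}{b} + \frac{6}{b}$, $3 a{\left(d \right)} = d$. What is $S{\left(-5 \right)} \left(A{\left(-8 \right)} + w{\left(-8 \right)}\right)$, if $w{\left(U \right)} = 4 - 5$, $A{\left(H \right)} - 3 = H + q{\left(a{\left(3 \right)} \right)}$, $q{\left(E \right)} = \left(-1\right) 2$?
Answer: $\frac{8}{5} \approx 1.6$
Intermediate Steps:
$a{\left(d \right)} = \frac{d}{3}$
$q{\left(E \right)} = -2$
$S{\left(b \right)} = 1 + \frac{6}{b}$
$A{\left(H \right)} = 1 + H$ ($A{\left(H \right)} = 3 + \left(H - 2\right) = 3 + \left(-2 + H\right) = 1 + H$)
$w{\left(U \right)} = -1$
$S{\left(-5 \right)} \left(A{\left(-8 \right)} + w{\left(-8 \right)}\right) = \frac{6 - 5}{-5} \left(\left(1 - 8\right) - 1\right) = \left(- \frac{1}{5}\right) 1 \left(-7 - 1\right) = \left(- \frac{1}{5}\right) \left(-8\right) = \frac{8}{5}$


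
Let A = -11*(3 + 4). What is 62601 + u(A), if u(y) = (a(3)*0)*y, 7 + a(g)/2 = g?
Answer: 62601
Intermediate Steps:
a(g) = -14 + 2*g
A = -77 (A = -11*7 = -77)
u(y) = 0 (u(y) = ((-14 + 2*3)*0)*y = ((-14 + 6)*0)*y = (-8*0)*y = 0*y = 0)
62601 + u(A) = 62601 + 0 = 62601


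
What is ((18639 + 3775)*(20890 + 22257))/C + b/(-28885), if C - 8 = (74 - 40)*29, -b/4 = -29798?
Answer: 1995319590463/2050835 ≈ 9.7293e+5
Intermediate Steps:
b = 119192 (b = -4*(-29798) = 119192)
C = 994 (C = 8 + (74 - 40)*29 = 8 + 34*29 = 8 + 986 = 994)
((18639 + 3775)*(20890 + 22257))/C + b/(-28885) = ((18639 + 3775)*(20890 + 22257))/994 + 119192/(-28885) = (22414*43147)*(1/994) + 119192*(-1/28885) = 967096858*(1/994) - 119192/28885 = 69078347/71 - 119192/28885 = 1995319590463/2050835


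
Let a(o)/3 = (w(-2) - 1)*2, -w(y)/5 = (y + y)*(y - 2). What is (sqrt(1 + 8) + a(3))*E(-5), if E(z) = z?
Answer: 2415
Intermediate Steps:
w(y) = -10*y*(-2 + y) (w(y) = -5*(y + y)*(y - 2) = -5*2*y*(-2 + y) = -10*y*(-2 + y))
a(o) = -486 (a(o) = 3*((10*(-2)*(2 - 1*(-2)) - 1)*2) = 3*((10*(-2)*(2 + 2) - 1)*2) = 3*((10*(-2)*4 - 1)*2) = 3*((-80 - 1)*2) = 3*(-81*2) = 3*(-162) = -486)
(sqrt(1 + 8) + a(3))*E(-5) = (sqrt(1 + 8) - 486)*(-5) = (sqrt(9) - 486)*(-5) = (3 - 486)*(-5) = -483*(-5) = 2415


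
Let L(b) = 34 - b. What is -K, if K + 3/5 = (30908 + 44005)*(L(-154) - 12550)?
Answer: 4630372533/5 ≈ 9.2607e+8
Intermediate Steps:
K = -4630372533/5 (K = -⅗ + (30908 + 44005)*((34 - 1*(-154)) - 12550) = -⅗ + 74913*((34 + 154) - 12550) = -⅗ + 74913*(188 - 12550) = -⅗ + 74913*(-12362) = -⅗ - 926074506 = -4630372533/5 ≈ -9.2607e+8)
-K = -1*(-4630372533/5) = 4630372533/5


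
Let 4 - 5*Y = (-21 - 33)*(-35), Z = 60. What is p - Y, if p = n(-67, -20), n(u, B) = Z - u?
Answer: 2521/5 ≈ 504.20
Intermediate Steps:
n(u, B) = 60 - u
p = 127 (p = 60 - 1*(-67) = 60 + 67 = 127)
Y = -1886/5 (Y = ⅘ - (-21 - 33)*(-35)/5 = ⅘ - (-54)*(-35)/5 = ⅘ - ⅕*1890 = ⅘ - 378 = -1886/5 ≈ -377.20)
p - Y = 127 - 1*(-1886/5) = 127 + 1886/5 = 2521/5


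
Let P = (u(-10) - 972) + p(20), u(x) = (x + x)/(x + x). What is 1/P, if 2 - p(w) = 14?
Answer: -1/983 ≈ -0.0010173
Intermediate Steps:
p(w) = -12 (p(w) = 2 - 1*14 = 2 - 14 = -12)
u(x) = 1 (u(x) = (2*x)/((2*x)) = (2*x)*(1/(2*x)) = 1)
P = -983 (P = (1 - 972) - 12 = -971 - 12 = -983)
1/P = 1/(-983) = -1/983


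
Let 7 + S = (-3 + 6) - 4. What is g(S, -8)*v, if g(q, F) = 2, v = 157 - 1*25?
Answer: 264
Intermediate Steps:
S = -8 (S = -7 + ((-3 + 6) - 4) = -7 + (3 - 4) = -7 - 1 = -8)
v = 132 (v = 157 - 25 = 132)
g(S, -8)*v = 2*132 = 264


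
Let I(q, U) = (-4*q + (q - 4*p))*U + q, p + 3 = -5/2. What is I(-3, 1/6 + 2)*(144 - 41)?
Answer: 39655/6 ≈ 6609.2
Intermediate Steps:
p = -11/2 (p = -3 - 5/2 = -11/2 ≈ -5.5000)
I(q, U) = q + U*(22 - 3*q) (I(q, U) = (-4*q + (q - 4*(-11/2)))*U + q = (-4*q + (q + 22))*U + q = (-4*q + (22 + q))*U + q = (22 - 3*q)*U + q = U*(22 - 3*q) + q = q + U*(22 - 3*q))
I(-3, 1/6 + 2)*(144 - 41) = (-3 + 22*(1/6 + 2) - 3*(1/6 + 2)*(-3))*(144 - 41) = (-3 + 22*(1*(⅙) + 2) - 3*(1*(⅙) + 2)*(-3))*103 = (-3 + 22*(⅙ + 2) - 3*(⅙ + 2)*(-3))*103 = (-3 + 22*(13/6) - 3*13/6*(-3))*103 = (-3 + 143/3 + 39/2)*103 = (385/6)*103 = 39655/6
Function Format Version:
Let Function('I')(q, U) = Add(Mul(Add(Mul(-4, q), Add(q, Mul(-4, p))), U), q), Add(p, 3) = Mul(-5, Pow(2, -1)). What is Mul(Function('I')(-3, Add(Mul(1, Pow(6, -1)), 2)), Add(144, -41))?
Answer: Rational(39655, 6) ≈ 6609.2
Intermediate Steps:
p = Rational(-11, 2) (p = Add(-3, Mul(-5, Pow(2, -1))) = Add(-3, Mul(-5, Rational(1, 2))) = Add(-3, Rational(-5, 2)) = Rational(-11, 2) ≈ -5.5000)
Function('I')(q, U) = Add(q, Mul(U, Add(22, Mul(-3, q)))) (Function('I')(q, U) = Add(Mul(Add(Mul(-4, q), Add(q, Mul(-4, Rational(-11, 2)))), U), q) = Add(Mul(Add(Mul(-4, q), Add(q, 22)), U), q) = Add(Mul(Add(Mul(-4, q), Add(22, q)), U), q) = Add(Mul(Add(22, Mul(-3, q)), U), q) = Add(Mul(U, Add(22, Mul(-3, q))), q) = Add(q, Mul(U, Add(22, Mul(-3, q)))))
Mul(Function('I')(-3, Add(Mul(1, Pow(6, -1)), 2)), Add(144, -41)) = Mul(Add(-3, Mul(22, Add(Mul(1, Pow(6, -1)), 2)), Mul(-3, Add(Mul(1, Pow(6, -1)), 2), -3)), Add(144, -41)) = Mul(Add(-3, Mul(22, Add(Mul(1, Rational(1, 6)), 2)), Mul(-3, Add(Mul(1, Rational(1, 6)), 2), -3)), 103) = Mul(Add(-3, Mul(22, Add(Rational(1, 6), 2)), Mul(-3, Add(Rational(1, 6), 2), -3)), 103) = Mul(Add(-3, Mul(22, Rational(13, 6)), Mul(-3, Rational(13, 6), -3)), 103) = Mul(Add(-3, Rational(143, 3), Rational(39, 2)), 103) = Mul(Rational(385, 6), 103) = Rational(39655, 6)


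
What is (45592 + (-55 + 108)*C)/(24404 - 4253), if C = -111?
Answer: 39709/20151 ≈ 1.9706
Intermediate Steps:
(45592 + (-55 + 108)*C)/(24404 - 4253) = (45592 + (-55 + 108)*(-111))/(24404 - 4253) = (45592 + 53*(-111))/20151 = (45592 - 5883)*(1/20151) = 39709*(1/20151) = 39709/20151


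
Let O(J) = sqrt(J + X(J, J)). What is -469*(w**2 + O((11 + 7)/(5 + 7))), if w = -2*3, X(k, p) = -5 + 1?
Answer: -16884 - 469*I*sqrt(10)/2 ≈ -16884.0 - 741.55*I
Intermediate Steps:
X(k, p) = -4
w = -6
O(J) = sqrt(-4 + J) (O(J) = sqrt(J - 4) = sqrt(-4 + J))
-469*(w**2 + O((11 + 7)/(5 + 7))) = -469*((-6)**2 + sqrt(-4 + (11 + 7)/(5 + 7))) = -469*(36 + sqrt(-4 + 18/12)) = -469*(36 + sqrt(-4 + 18*(1/12))) = -469*(36 + sqrt(-4 + 3/2)) = -469*(36 + sqrt(-5/2)) = -469*(36 + I*sqrt(10)/2) = -16884 - 469*I*sqrt(10)/2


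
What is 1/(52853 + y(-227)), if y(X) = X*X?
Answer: 1/104382 ≈ 9.5802e-6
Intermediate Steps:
y(X) = X²
1/(52853 + y(-227)) = 1/(52853 + (-227)²) = 1/(52853 + 51529) = 1/104382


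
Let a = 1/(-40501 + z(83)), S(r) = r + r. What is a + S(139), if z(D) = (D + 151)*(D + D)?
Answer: 460645/1657 ≈ 278.00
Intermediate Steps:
z(D) = 2*D*(151 + D) (z(D) = (151 + D)*(2*D) = 2*D*(151 + D))
S(r) = 2*r
a = -1/1657 (a = 1/(-40501 + 2*83*(151 + 83)) = 1/(-40501 + 2*83*234) = 1/(-40501 + 38844) = 1/(-1657) = -1/1657 ≈ -0.00060350)
a + S(139) = -1/1657 + 2*139 = -1/1657 + 278 = 460645/1657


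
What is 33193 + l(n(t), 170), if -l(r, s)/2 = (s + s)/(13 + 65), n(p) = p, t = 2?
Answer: 1294187/39 ≈ 33184.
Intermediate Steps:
l(r, s) = -2*s/39 (l(r, s) = -2*(s + s)/(13 + 65) = -2*2*s/78 = -2*s/39)
33193 + l(n(t), 170) = 33193 - 2/39*170 = 33193 - 340/39 = 1294187/39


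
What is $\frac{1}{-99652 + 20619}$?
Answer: $- \frac{1}{79033} \approx -1.2653 \cdot 10^{-5}$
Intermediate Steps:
$\frac{1}{-99652 + 20619} = \frac{1}{-79033} = - \frac{1}{79033}$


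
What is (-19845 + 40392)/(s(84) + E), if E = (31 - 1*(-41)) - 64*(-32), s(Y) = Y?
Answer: 20547/2204 ≈ 9.3226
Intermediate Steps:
E = 2120 (E = (31 + 41) + 2048 = 72 + 2048 = 2120)
(-19845 + 40392)/(s(84) + E) = (-19845 + 40392)/(84 + 2120) = 20547/2204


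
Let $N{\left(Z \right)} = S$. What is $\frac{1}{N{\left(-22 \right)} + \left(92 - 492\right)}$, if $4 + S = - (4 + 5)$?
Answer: $- \frac{1}{413} \approx -0.0024213$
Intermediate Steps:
$S = -13$ ($S = -4 - \left(4 + 5\right) = -4 - 9 = -13$)
$N{\left(Z \right)} = -13$
$\frac{1}{N{\left(-22 \right)} + \left(92 - 492\right)} = \frac{1}{-13 + \left(92 - 492\right)} = \frac{1}{-13 - 400} = \frac{1}{-413} = - \frac{1}{413}$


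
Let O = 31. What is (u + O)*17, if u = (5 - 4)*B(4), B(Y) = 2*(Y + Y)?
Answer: 799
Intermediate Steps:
B(Y) = 4*Y (B(Y) = 2*(2*Y) = 4*Y)
u = 16 (u = (5 - 4)*(4*4) = 1*16 = 16)
(u + O)*17 = (16 + 31)*17 = 47*17 = 799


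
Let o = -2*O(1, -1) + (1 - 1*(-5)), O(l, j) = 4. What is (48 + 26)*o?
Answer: -148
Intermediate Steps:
o = -2 (o = -2*4 + (1 - 1*(-5)) = -8 + (1 + 5) = -8 + 6 = -2)
(48 + 26)*o = (48 + 26)*(-2) = 74*(-2) = -148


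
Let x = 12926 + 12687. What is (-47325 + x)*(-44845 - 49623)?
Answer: 2051089216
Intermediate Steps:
x = 25613
(-47325 + x)*(-44845 - 49623) = (-47325 + 25613)*(-44845 - 49623) = -21712*(-94468) = 2051089216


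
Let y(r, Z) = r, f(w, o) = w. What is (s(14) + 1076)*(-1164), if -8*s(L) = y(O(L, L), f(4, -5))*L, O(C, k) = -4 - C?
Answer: -1289130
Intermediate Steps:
s(L) = -L*(-4 - L)/8 (s(L) = -(-4 - L)*L/8 = -L*(-4 - L)/8)
(s(14) + 1076)*(-1164) = ((1/8)*14*(4 + 14) + 1076)*(-1164) = ((1/8)*14*18 + 1076)*(-1164) = (63/2 + 1076)*(-1164) = (2215/2)*(-1164) = -1289130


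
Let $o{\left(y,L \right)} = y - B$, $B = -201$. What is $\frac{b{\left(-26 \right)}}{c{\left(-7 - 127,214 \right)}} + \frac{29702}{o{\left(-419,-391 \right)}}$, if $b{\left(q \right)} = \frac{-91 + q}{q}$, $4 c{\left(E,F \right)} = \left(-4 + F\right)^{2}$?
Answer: $- \frac{36384841}{267050} \approx -136.25$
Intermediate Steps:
$c{\left(E,F \right)} = \frac{\left(-4 + F\right)^{2}}{4}$
$o{\left(y,L \right)} = 201 + y$ ($o{\left(y,L \right)} = y - -201 = y + 201 = 201 + y$)
$b{\left(q \right)} = \frac{-91 + q}{q}$
$\frac{b{\left(-26 \right)}}{c{\left(-7 - 127,214 \right)}} + \frac{29702}{o{\left(-419,-391 \right)}} = \frac{\frac{1}{-26} \left(-91 - 26\right)}{\frac{1}{4} \left(-4 + 214\right)^{2}} + \frac{29702}{201 - 419} = \frac{\left(- \frac{1}{26}\right) \left(-117\right)}{\frac{1}{4} \cdot 210^{2}} + \frac{29702}{-218} = \frac{9}{2 \cdot \frac{1}{4} \cdot 44100} + 29702 \left(- \frac{1}{218}\right) = \frac{9}{2 \cdot 11025} - \frac{14851}{109} = \frac{9}{2} \cdot \frac{1}{11025} - \frac{14851}{109} = \frac{1}{2450} - \frac{14851}{109} = - \frac{36384841}{267050}$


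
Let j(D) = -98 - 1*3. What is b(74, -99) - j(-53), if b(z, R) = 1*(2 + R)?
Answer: 4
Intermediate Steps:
b(z, R) = 2 + R
j(D) = -101 (j(D) = -98 - 3 = -101)
b(74, -99) - j(-53) = (2 - 99) - 1*(-101) = -97 + 101 = 4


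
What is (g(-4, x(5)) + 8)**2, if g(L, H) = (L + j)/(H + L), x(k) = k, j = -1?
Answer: 9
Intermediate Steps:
g(L, H) = (-1 + L)/(H + L) (g(L, H) = (L - 1)/(H + L) = (-1 + L)/(H + L))
(g(-4, x(5)) + 8)**2 = ((-1 - 4)/(5 - 4) + 8)**2 = (-5/1 + 8)**2 = (1*(-5) + 8)**2 = (-5 + 8)**2 = 3**2 = 9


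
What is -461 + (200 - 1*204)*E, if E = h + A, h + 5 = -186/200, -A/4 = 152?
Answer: 49868/25 ≈ 1994.7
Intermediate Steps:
A = -608 (A = -4*152 = -608)
h = -593/100 (h = -5 - 186/200 = -5 - 186*1/200 = -5 - 93/100 = -593/100 ≈ -5.9300)
E = -61393/100 (E = -593/100 - 608 = -61393/100 ≈ -613.93)
-461 + (200 - 1*204)*E = -461 + (200 - 1*204)*(-61393/100) = -461 + (200 - 204)*(-61393/100) = -461 - 4*(-61393/100) = -461 + 61393/25 = 49868/25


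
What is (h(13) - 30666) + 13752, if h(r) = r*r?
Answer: -16745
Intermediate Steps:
h(r) = r²
(h(13) - 30666) + 13752 = (13² - 30666) + 13752 = (169 - 30666) + 13752 = -30497 + 13752 = -16745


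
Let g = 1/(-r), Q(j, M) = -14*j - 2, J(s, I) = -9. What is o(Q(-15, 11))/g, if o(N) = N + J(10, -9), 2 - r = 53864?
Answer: 10718538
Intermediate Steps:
r = -53862 (r = 2 - 1*53864 = 2 - 53864 = -53862)
Q(j, M) = -2 - 14*j
g = 1/53862 (g = 1/(-1*(-53862)) = 1/53862 ≈ 1.8566e-5)
o(N) = -9 + N (o(N) = N - 9 = -9 + N)
o(Q(-15, 11))/g = (-9 + (-2 - 14*(-15)))/(1/53862) = (-9 + (-2 + 210))*53862 = (-9 + 208)*53862 = 199*53862 = 10718538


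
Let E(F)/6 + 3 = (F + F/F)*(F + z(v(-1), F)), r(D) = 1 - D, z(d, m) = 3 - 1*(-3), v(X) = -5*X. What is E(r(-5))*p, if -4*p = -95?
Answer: 23085/2 ≈ 11543.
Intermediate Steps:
p = 95/4 (p = -¼*(-95) = 95/4 ≈ 23.750)
z(d, m) = 6 (z(d, m) = 3 + 3 = 6)
E(F) = -18 + 6*(1 + F)*(6 + F) (E(F) = -18 + 6*((F + F/F)*(F + 6)) = -18 + 6*((F + 1)*(6 + F)) = -18 + 6*((1 + F)*(6 + F)) = -18 + 6*(1 + F)*(6 + F))
E(r(-5))*p = (18 + 6*(1 - 1*(-5))² + 42*(1 - 1*(-5)))*(95/4) = (18 + 6*(1 + 5)² + 42*(1 + 5))*(95/4) = (18 + 6*6² + 42*6)*(95/4) = (18 + 6*36 + 252)*(95/4) = (18 + 216 + 252)*(95/4) = 486*(95/4) = 23085/2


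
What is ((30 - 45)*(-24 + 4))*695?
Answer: 208500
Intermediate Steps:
((30 - 45)*(-24 + 4))*695 = -15*(-20)*695 = 300*695 = 208500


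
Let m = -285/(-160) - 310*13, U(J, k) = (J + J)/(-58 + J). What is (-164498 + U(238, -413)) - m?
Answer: -231072677/1440 ≈ -1.6047e+5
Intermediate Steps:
U(J, k) = 2*J/(-58 + J) (U(J, k) = (2*J)/(-58 + J) = 2*J/(-58 + J))
m = -128903/32 (m = -285*(-1/160) - 4030 = 57/32 - 4030 = -128903/32 ≈ -4028.2)
(-164498 + U(238, -413)) - m = (-164498 + 2*238/(-58 + 238)) - 1*(-128903/32) = (-164498 + 2*238/180) + 128903/32 = (-164498 + 2*238*(1/180)) + 128903/32 = (-164498 + 119/45) + 128903/32 = -7402291/45 + 128903/32 = -231072677/1440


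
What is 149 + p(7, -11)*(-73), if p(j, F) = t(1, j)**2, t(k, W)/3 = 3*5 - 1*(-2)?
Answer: -189724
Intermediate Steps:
t(k, W) = 51 (t(k, W) = 3*(3*5 - 1*(-2)) = 3*(15 + 2) = 3*17 = 51)
p(j, F) = 2601 (p(j, F) = 51**2 = 2601)
149 + p(7, -11)*(-73) = 149 + 2601*(-73) = 149 - 189873 = -189724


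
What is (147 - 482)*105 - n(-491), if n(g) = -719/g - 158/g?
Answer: -17271802/491 ≈ -35177.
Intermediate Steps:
n(g) = -877/g
(147 - 482)*105 - n(-491) = (147 - 482)*105 - (-877)/(-491) = -335*105 - (-877)*(-1)/491 = -35175 - 1*877/491 = -35175 - 877/491 = -17271802/491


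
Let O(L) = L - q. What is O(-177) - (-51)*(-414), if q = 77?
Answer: -21368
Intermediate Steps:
O(L) = -77 + L (O(L) = L - 1*77 = L - 77 = -77 + L)
O(-177) - (-51)*(-414) = (-77 - 177) - (-51)*(-414) = -254 - 1*21114 = -254 - 21114 = -21368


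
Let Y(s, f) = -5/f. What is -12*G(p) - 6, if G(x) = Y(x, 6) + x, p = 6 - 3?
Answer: -32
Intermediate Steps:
p = 3
G(x) = -⅚ + x (G(x) = -5/6 + x = -5*⅙ + x = -⅚ + x)
-12*G(p) - 6 = -12*(-⅚ + 3) - 6 = -12*13/6 - 6 = -26 - 6 = -32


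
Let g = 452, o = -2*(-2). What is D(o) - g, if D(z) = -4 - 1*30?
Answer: -486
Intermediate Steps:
o = 4
D(z) = -34 (D(z) = -4 - 30 = -34)
D(o) - g = -34 - 1*452 = -34 - 452 = -486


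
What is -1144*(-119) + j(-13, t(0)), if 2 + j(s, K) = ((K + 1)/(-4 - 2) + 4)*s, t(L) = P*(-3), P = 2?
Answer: 816427/6 ≈ 1.3607e+5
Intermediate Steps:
t(L) = -6 (t(L) = 2*(-3) = -6)
j(s, K) = -2 + s*(23/6 - K/6) (j(s, K) = -2 + ((K + 1)/(-4 - 2) + 4)*s = -2 + ((1 + K)/(-6) + 4)*s = -2 + ((1 + K)*(-1/6) + 4)*s = -2 + ((-1/6 - K/6) + 4)*s = -2 + (23/6 - K/6)*s = -2 + s*(23/6 - K/6))
-1144*(-119) + j(-13, t(0)) = -1144*(-119) + (-2 + (23/6)*(-13) - 1/6*(-6)*(-13)) = 136136 + (-2 - 299/6 - 13) = 136136 - 389/6 = 816427/6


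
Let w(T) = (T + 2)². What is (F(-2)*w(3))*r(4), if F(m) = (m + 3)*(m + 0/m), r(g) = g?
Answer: -200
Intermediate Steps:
F(m) = m*(3 + m) (F(m) = (3 + m)*(m + 0) = (3 + m)*m = m*(3 + m))
w(T) = (2 + T)²
(F(-2)*w(3))*r(4) = ((-2*(3 - 2))*(2 + 3)²)*4 = (-2*1*5²)*4 = -2*25*4 = -50*4 = -200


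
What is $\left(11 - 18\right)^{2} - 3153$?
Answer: $-3104$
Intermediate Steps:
$\left(11 - 18\right)^{2} - 3153 = \left(-7\right)^{2} - 3153 = 49 - 3153 = -3104$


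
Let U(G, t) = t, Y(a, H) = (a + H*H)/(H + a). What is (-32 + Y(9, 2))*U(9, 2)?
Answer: -678/11 ≈ -61.636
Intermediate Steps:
Y(a, H) = (a + H**2)/(H + a)
(-32 + Y(9, 2))*U(9, 2) = (-32 + (9 + 2**2)/(2 + 9))*2 = (-32 + (9 + 4)/11)*2 = (-32 + (1/11)*13)*2 = (-32 + 13/11)*2 = -339/11*2 = -678/11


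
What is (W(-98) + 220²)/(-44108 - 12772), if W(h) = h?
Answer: -24151/28440 ≈ -0.84919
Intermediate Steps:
(W(-98) + 220²)/(-44108 - 12772) = (-98 + 220²)/(-44108 - 12772) = (-98 + 48400)/(-56880) = 48302*(-1/56880) = -24151/28440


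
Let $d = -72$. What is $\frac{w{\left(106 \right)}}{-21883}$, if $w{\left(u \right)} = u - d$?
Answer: $- \frac{178}{21883} \approx -0.0081342$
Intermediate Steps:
$w{\left(u \right)} = 72 + u$ ($w{\left(u \right)} = u - -72 = u + 72 = 72 + u$)
$\frac{w{\left(106 \right)}}{-21883} = \frac{72 + 106}{-21883} = 178 \left(- \frac{1}{21883}\right) = - \frac{178}{21883}$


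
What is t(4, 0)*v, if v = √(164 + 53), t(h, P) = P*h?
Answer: 0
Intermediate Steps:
v = √217 ≈ 14.731
t(4, 0)*v = (0*4)*√217 = 0*√217 = 0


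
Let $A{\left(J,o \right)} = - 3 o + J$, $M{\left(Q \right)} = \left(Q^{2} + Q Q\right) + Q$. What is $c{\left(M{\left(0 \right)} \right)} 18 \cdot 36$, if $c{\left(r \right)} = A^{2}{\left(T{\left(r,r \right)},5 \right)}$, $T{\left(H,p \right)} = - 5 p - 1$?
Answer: $165888$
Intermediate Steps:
$T{\left(H,p \right)} = -1 - 5 p$
$M{\left(Q \right)} = Q + 2 Q^{2}$ ($M{\left(Q \right)} = \left(Q^{2} + Q^{2}\right) + Q = 2 Q^{2} + Q = Q + 2 Q^{2}$)
$A{\left(J,o \right)} = J - 3 o$
$c{\left(r \right)} = \left(-16 - 5 r\right)^{2}$ ($c{\left(r \right)} = \left(\left(-1 - 5 r\right) - 15\right)^{2} = \left(-16 - 5 r\right)^{2}$)
$c{\left(M{\left(0 \right)} \right)} 18 \cdot 36 = \left(16 + 5 \cdot 0 \left(1 + 2 \cdot 0\right)\right)^{2} \cdot 18 \cdot 36 = \left(16 + 5 \cdot 0 \left(1 + 0\right)\right)^{2} \cdot 18 \cdot 36 = \left(16 + 5 \cdot 0 \cdot 1\right)^{2} \cdot 18 \cdot 36 = \left(16 + 5 \cdot 0\right)^{2} \cdot 18 \cdot 36 = \left(16 + 0\right)^{2} \cdot 18 \cdot 36 = 16^{2} \cdot 18 \cdot 36 = 256 \cdot 18 \cdot 36 = 4608 \cdot 36 = 165888$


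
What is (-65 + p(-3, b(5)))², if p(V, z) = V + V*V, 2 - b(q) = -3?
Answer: 3481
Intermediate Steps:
b(q) = 5 (b(q) = 2 - 1*(-3) = 2 + 3 = 5)
p(V, z) = V + V²
(-65 + p(-3, b(5)))² = (-65 - 3*(1 - 3))² = (-65 - 3*(-2))² = (-65 + 6)² = (-59)² = 3481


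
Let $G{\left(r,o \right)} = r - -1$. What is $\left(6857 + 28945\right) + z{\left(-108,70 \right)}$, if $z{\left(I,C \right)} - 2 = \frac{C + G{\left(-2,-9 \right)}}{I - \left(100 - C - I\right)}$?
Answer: $\frac{2935905}{82} \approx 35804.0$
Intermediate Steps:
$G{\left(r,o \right)} = 1 + r$ ($G{\left(r,o \right)} = r + 1 = 1 + r$)
$z{\left(I,C \right)} = 2 + \frac{-1 + C}{-100 + C + 2 I}$ ($z{\left(I,C \right)} = 2 + \frac{C + \left(1 - 2\right)}{I - \left(100 - C - I\right)} = 2 + \frac{C - 1}{I - \left(100 - C - I\right)} = 2 + \frac{-1 + C}{I + \left(-100 + C + I\right)} = 2 + \frac{-1 + C}{-100 + C + 2 I}$)
$\left(6857 + 28945\right) + z{\left(-108,70 \right)} = \left(6857 + 28945\right) + \frac{-201 + 3 \cdot 70 + 4 \left(-108\right)}{-100 + 70 + 2 \left(-108\right)} = 35802 + \frac{-201 + 210 - 432}{-100 + 70 - 216} = 35802 + \frac{1}{-246} \left(-423\right) = 35802 - - \frac{141}{82} = 35802 + \frac{141}{82} = \frac{2935905}{82}$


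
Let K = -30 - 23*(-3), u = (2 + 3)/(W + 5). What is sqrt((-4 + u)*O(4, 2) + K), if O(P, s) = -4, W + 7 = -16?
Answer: sqrt(505)/3 ≈ 7.4907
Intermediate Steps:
W = -23 (W = -7 - 16 = -23)
u = -5/18 (u = (2 + 3)/(-23 + 5) = 5/(-18) = 5*(-1/18) = -5/18 ≈ -0.27778)
K = 39 (K = -30 + 69 = 39)
sqrt((-4 + u)*O(4, 2) + K) = sqrt((-4 - 5/18)*(-4) + 39) = sqrt(-77/18*(-4) + 39) = sqrt(154/9 + 39) = sqrt(505/9) = sqrt(505)/3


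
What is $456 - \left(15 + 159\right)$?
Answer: $282$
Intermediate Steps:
$456 - \left(15 + 159\right) = 456 - 174 = 282$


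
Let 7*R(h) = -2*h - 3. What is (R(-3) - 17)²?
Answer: 13456/49 ≈ 274.61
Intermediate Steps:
R(h) = -3/7 - 2*h/7 (R(h) = (-2*h - 3)/7 = (-3 - 2*h)/7 = -3/7 - 2*h/7)
(R(-3) - 17)² = ((-3/7 - 2/7*(-3)) - 17)² = ((-3/7 + 6/7) - 17)² = (3/7 - 17)² = (-116/7)² = 13456/49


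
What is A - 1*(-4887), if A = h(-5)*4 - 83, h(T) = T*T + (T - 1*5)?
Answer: 4864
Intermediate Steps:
h(T) = -5 + T + T**2 (h(T) = T**2 + (T - 5) = T**2 + (-5 + T) = -5 + T + T**2)
A = -23 (A = (-5 - 5 + (-5)**2)*4 - 83 = (-5 - 5 + 25)*4 - 83 = 15*4 - 83 = 60 - 83 = -23)
A - 1*(-4887) = -23 - 1*(-4887) = -23 + 4887 = 4864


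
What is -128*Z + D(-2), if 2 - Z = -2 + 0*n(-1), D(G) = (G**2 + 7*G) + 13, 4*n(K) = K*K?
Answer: -509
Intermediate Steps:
n(K) = K**2/4 (n(K) = (K*K)/4 = K**2/4)
D(G) = 13 + G**2 + 7*G
Z = 4 (Z = 2 - (-2 + 0*((1/4)*(-1)**2)) = 2 - (-2 + 0*((1/4)*1)) = 2 - (-2 + 0*(1/4)) = 2 - (-2 + 0) = 2 - 1*(-2) = 2 + 2 = 4)
-128*Z + D(-2) = -128*4 + (13 + (-2)**2 + 7*(-2)) = -512 + (13 + 4 - 14) = -512 + 3 = -509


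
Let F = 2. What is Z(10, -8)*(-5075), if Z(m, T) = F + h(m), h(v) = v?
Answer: -60900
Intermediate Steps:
Z(m, T) = 2 + m
Z(10, -8)*(-5075) = (2 + 10)*(-5075) = 12*(-5075) = -60900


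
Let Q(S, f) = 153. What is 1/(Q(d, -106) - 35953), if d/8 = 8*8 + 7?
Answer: -1/35800 ≈ -2.7933e-5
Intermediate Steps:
d = 568 (d = 8*(8*8 + 7) = 8*(64 + 7) = 8*71 = 568)
1/(Q(d, -106) - 35953) = 1/(153 - 35953) = 1/(-35800) = -1/35800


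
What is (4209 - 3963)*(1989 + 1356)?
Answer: 822870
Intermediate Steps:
(4209 - 3963)*(1989 + 1356) = 246*3345 = 822870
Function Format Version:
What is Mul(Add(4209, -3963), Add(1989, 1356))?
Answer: 822870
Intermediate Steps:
Mul(Add(4209, -3963), Add(1989, 1356)) = Mul(246, 3345) = 822870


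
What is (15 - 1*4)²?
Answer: 121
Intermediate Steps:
(15 - 1*4)² = (15 - 4)² = 11² = 121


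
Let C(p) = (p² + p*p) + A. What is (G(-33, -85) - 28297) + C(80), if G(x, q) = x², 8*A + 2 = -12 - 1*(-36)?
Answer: -57621/4 ≈ -14405.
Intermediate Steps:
A = 11/4 (A = -¼ + (-12 - 1*(-36))/8 = -¼ + (-12 + 36)/8 = -¼ + (⅛)*24 = -¼ + 3 = 11/4 ≈ 2.7500)
C(p) = 11/4 + 2*p² (C(p) = (p² + p*p) + 11/4 = (p² + p²) + 11/4 = 2*p² + 11/4 = 11/4 + 2*p²)
(G(-33, -85) - 28297) + C(80) = ((-33)² - 28297) + (11/4 + 2*80²) = (1089 - 28297) + (11/4 + 2*6400) = -27208 + (11/4 + 12800) = -27208 + 51211/4 = -57621/4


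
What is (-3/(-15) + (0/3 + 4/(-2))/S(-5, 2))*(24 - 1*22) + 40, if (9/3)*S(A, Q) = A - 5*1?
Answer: 208/5 ≈ 41.600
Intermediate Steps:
S(A, Q) = -5/3 + A/3 (S(A, Q) = (A - 5*1)/3 = (A - 5)/3 = (-5 + A)/3 = -5/3 + A/3)
(-3/(-15) + (0/3 + 4/(-2))/S(-5, 2))*(24 - 1*22) + 40 = (-3/(-15) + (0/3 + 4/(-2))/(-5/3 + (⅓)*(-5)))*(24 - 1*22) + 40 = (-3*(-1/15) + (0*(⅓) + 4*(-½))/(-5/3 - 5/3))*(24 - 22) + 40 = (⅕ + (0 - 2)/(-10/3))*2 + 40 = (⅕ - 2*(-3/10))*2 + 40 = (⅕ + ⅗)*2 + 40 = (⅘)*2 + 40 = 8/5 + 40 = 208/5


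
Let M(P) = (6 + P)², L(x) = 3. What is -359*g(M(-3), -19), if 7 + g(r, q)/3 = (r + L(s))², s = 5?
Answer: -147549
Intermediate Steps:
g(r, q) = -21 + 3*(3 + r)² (g(r, q) = -21 + 3*(r + 3)² = -21 + 3*(3 + r)²)
-359*g(M(-3), -19) = -359*(-21 + 3*(3 + (6 - 3)²)²) = -359*(-21 + 3*(3 + 3²)²) = -359*(-21 + 3*(3 + 9)²) = -359*(-21 + 3*12²) = -359*(-21 + 3*144) = -359*(-21 + 432) = -359*411 = -147549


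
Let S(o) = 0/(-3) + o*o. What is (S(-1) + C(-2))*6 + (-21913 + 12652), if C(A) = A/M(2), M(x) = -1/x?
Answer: -9231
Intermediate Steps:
S(o) = o² (S(o) = 0*(-⅓) + o² = 0 + o² = o²)
C(A) = -2*A (C(A) = A/((-1/2)) = A/((-1*½)) = A/(-½) = A*(-2) = -2*A)
(S(-1) + C(-2))*6 + (-21913 + 12652) = ((-1)² - 2*(-2))*6 + (-21913 + 12652) = (1 + 4)*6 - 9261 = 5*6 - 9261 = 30 - 9261 = -9231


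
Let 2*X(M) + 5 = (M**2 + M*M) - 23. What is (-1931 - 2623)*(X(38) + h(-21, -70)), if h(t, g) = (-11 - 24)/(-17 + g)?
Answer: -188907510/29 ≈ -6.5140e+6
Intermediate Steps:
h(t, g) = -35/(-17 + g)
X(M) = -14 + M**2 (X(M) = -5/2 + ((M**2 + M*M) - 23)/2 = -5/2 + ((M**2 + M**2) - 23)/2 = -5/2 + (2*M**2 - 23)/2 = -5/2 + (-23 + 2*M**2)/2 = -5/2 + (-23/2 + M**2) = -14 + M**2)
(-1931 - 2623)*(X(38) + h(-21, -70)) = (-1931 - 2623)*((-14 + 38**2) - 35/(-17 - 70)) = -4554*((-14 + 1444) - 35/(-87)) = -4554*(1430 - 35*(-1/87)) = -4554*(1430 + 35/87) = -4554*124445/87 = -188907510/29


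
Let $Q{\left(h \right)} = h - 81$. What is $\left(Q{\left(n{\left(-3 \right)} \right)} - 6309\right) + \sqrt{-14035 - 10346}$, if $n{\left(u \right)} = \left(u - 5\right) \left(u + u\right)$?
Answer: $-6342 + 9 i \sqrt{301} \approx -6342.0 + 156.14 i$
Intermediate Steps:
$n{\left(u \right)} = 2 u \left(-5 + u\right)$ ($n{\left(u \right)} = \left(-5 + u\right) 2 u = 2 u \left(-5 + u\right)$)
$Q{\left(h \right)} = -81 + h$
$\left(Q{\left(n{\left(-3 \right)} \right)} - 6309\right) + \sqrt{-14035 - 10346} = \left(\left(-81 + 2 \left(-3\right) \left(-5 - 3\right)\right) - 6309\right) + \sqrt{-14035 - 10346} = \left(\left(-81 + 2 \left(-3\right) \left(-8\right)\right) - 6309\right) + \sqrt{-24381} = \left(\left(-81 + 48\right) - 6309\right) + 9 i \sqrt{301} = \left(-33 - 6309\right) + 9 i \sqrt{301} = -6342 + 9 i \sqrt{301}$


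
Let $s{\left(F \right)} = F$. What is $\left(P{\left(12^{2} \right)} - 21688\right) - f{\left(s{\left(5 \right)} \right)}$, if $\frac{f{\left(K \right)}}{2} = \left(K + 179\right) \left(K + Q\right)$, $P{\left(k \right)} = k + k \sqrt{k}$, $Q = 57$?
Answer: $-42632$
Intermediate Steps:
$P{\left(k \right)} = k + k^{\frac{3}{2}}$
$f{\left(K \right)} = 2 \left(57 + K\right) \left(179 + K\right)$ ($f{\left(K \right)} = 2 \left(K + 179\right) \left(K + 57\right) = 2 \left(179 + K\right) \left(57 + K\right) = 2 \left(57 + K\right) \left(179 + K\right)$)
$\left(P{\left(12^{2} \right)} - 21688\right) - f{\left(s{\left(5 \right)} \right)} = \left(\left(12^{2} + \left(12^{2}\right)^{\frac{3}{2}}\right) - 21688\right) - \left(20406 + 2 \cdot 5^{2} + 472 \cdot 5\right) = \left(\left(144 + 144^{\frac{3}{2}}\right) - 21688\right) - \left(20406 + 2 \cdot 25 + 2360\right) = \left(\left(144 + 1728\right) - 21688\right) - \left(20406 + 50 + 2360\right) = \left(1872 - 21688\right) - 22816 = -19816 - 22816 = -42632$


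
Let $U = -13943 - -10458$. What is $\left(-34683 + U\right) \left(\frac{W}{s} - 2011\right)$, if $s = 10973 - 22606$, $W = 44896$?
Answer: $\frac{894614370312}{11633} \approx 7.6903 \cdot 10^{7}$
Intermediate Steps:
$s = -11633$
$U = -3485$ ($U = -13943 + 10458 = -3485$)
$\left(-34683 + U\right) \left(\frac{W}{s} - 2011\right) = \left(-34683 - 3485\right) \left(\frac{44896}{-11633} - 2011\right) = - 38168 \left(44896 \left(- \frac{1}{11633}\right) - 2011\right) = - 38168 \left(- \frac{44896}{11633} - 2011\right) = \left(-38168\right) \left(- \frac{23438859}{11633}\right) = \frac{894614370312}{11633}$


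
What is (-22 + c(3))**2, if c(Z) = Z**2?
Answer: 169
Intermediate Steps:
(-22 + c(3))**2 = (-22 + 3**2)**2 = (-22 + 9)**2 = (-13)**2 = 169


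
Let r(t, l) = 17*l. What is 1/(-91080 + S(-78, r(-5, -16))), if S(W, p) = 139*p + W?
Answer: -1/128966 ≈ -7.7540e-6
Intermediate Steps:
S(W, p) = W + 139*p
1/(-91080 + S(-78, r(-5, -16))) = 1/(-91080 + (-78 + 139*(17*(-16)))) = 1/(-91080 + (-78 + 139*(-272))) = 1/(-91080 + (-78 - 37808)) = 1/(-91080 - 37886) = 1/(-128966) = -1/128966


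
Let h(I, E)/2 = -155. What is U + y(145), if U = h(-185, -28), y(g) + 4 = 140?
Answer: -174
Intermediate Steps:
y(g) = 136 (y(g) = -4 + 140 = 136)
h(I, E) = -310 (h(I, E) = 2*(-155) = -310)
U = -310
U + y(145) = -310 + 136 = -174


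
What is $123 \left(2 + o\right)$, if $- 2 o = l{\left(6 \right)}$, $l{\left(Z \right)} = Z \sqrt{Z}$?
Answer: $246 - 369 \sqrt{6} \approx -657.86$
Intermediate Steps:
$l{\left(Z \right)} = Z^{\frac{3}{2}}$
$o = - 3 \sqrt{6}$ ($o = - \frac{6^{\frac{3}{2}}}{2} = - \frac{6 \sqrt{6}}{2} = - 3 \sqrt{6} \approx -7.3485$)
$123 \left(2 + o\right) = 123 \left(2 - 3 \sqrt{6}\right) = 246 - 369 \sqrt{6}$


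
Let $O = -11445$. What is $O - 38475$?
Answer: $-49920$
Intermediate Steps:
$O - 38475 = -11445 - 38475 = -49920$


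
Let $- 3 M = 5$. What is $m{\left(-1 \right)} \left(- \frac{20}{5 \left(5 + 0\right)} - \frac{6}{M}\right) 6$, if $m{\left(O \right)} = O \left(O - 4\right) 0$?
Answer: $0$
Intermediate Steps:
$m{\left(O \right)} = 0$ ($m{\left(O \right)} = O \left(-4 + O\right) 0 = 0$)
$M = - \frac{5}{3}$ ($M = \left(- \frac{1}{3}\right) 5 = - \frac{5}{3} \approx -1.6667$)
$m{\left(-1 \right)} \left(- \frac{20}{5 \left(5 + 0\right)} - \frac{6}{M}\right) 6 = 0 \left(- \frac{20}{5 \left(5 + 0\right)} - \frac{6}{- \frac{5}{3}}\right) 6 = 0 \left(- \frac{20}{5 \cdot 5} - - \frac{18}{5}\right) 6 = 0 \left(- \frac{20}{25} + \frac{18}{5}\right) 6 = 0 \left(\left(-20\right) \frac{1}{25} + \frac{18}{5}\right) 6 = 0 \left(- \frac{4}{5} + \frac{18}{5}\right) 6 = 0 \cdot \frac{14}{5} \cdot 6 = 0 \cdot 6 = 0$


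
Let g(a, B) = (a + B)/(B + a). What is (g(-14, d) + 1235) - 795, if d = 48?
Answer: 441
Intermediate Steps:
g(a, B) = 1 (g(a, B) = (B + a)/(B + a) = 1)
(g(-14, d) + 1235) - 795 = (1 + 1235) - 795 = 1236 - 795 = 441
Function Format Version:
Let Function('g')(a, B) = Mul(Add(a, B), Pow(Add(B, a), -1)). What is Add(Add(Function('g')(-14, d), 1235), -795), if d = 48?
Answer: 441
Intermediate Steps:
Function('g')(a, B) = 1 (Function('g')(a, B) = Mul(Add(B, a), Pow(Add(B, a), -1)) = 1)
Add(Add(Function('g')(-14, d), 1235), -795) = Add(Add(1, 1235), -795) = Add(1236, -795) = 441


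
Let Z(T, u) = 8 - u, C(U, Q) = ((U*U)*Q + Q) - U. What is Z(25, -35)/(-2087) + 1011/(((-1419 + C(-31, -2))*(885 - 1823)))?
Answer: -43825417/2161197024 ≈ -0.020278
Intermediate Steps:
C(U, Q) = Q - U + Q*U² (C(U, Q) = (U²*Q + Q) - U = (Q*U² + Q) - U = (Q + Q*U²) - U = Q - U + Q*U²)
Z(25, -35)/(-2087) + 1011/(((-1419 + C(-31, -2))*(885 - 1823))) = (8 - 1*(-35))/(-2087) + 1011/(((-1419 + (-2 - 1*(-31) - 2*(-31)²))*(885 - 1823))) = (8 + 35)*(-1/2087) + 1011/(((-1419 + (-2 + 31 - 2*961))*(-938))) = 43*(-1/2087) + 1011/(((-1419 + (-2 + 31 - 1922))*(-938))) = -43/2087 + 1011/(((-1419 - 1893)*(-938))) = -43/2087 + 1011/((-3312*(-938))) = -43/2087 + 1011/3106656 = -43/2087 + 1011*(1/3106656) = -43/2087 + 337/1035552 = -43825417/2161197024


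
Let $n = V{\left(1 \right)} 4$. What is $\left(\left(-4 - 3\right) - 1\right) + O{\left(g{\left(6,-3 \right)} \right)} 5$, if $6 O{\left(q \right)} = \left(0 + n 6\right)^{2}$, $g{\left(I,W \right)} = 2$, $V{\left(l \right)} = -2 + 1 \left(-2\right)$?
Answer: $7672$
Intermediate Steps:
$V{\left(l \right)} = -4$ ($V{\left(l \right)} = -2 - 2 = -4$)
$n = -16$ ($n = \left(-4\right) 4 = -16$)
$O{\left(q \right)} = 1536$ ($O{\left(q \right)} = \frac{\left(0 - 96\right)^{2}}{6} = \frac{\left(-96\right)^{2}}{6} = \frac{1}{6} \cdot 9216 = 1536$)
$\left(\left(-4 - 3\right) - 1\right) + O{\left(g{\left(6,-3 \right)} \right)} 5 = \left(\left(-4 - 3\right) - 1\right) + 1536 \cdot 5 = \left(-7 - 1\right) + 7680 = -8 + 7680 = 7672$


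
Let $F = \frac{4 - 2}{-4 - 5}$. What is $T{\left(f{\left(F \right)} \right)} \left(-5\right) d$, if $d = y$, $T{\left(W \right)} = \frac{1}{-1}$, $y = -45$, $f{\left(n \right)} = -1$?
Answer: $-225$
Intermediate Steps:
$F = - \frac{2}{9}$ ($F = \frac{2}{-9} = 2 \left(- \frac{1}{9}\right) = - \frac{2}{9} \approx -0.22222$)
$T{\left(W \right)} = -1$
$d = -45$
$T{\left(f{\left(F \right)} \right)} \left(-5\right) d = \left(-1\right) \left(-5\right) \left(-45\right) = 5 \left(-45\right) = -225$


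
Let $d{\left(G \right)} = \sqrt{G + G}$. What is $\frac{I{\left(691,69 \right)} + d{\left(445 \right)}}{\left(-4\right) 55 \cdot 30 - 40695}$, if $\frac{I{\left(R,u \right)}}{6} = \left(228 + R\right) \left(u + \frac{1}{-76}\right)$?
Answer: $- \frac{4818317}{599070} - \frac{\sqrt{890}}{47295} \approx -8.0436$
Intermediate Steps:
$d{\left(G \right)} = \sqrt{2} \sqrt{G}$ ($d{\left(G \right)} = \sqrt{2 G} = \sqrt{2} \sqrt{G}$)
$I{\left(R,u \right)} = 6 \left(228 + R\right) \left(- \frac{1}{76} + u\right)$ ($I{\left(R,u \right)} = 6 \left(228 + R\right) \left(u + \frac{1}{-76}\right) = 6 \left(228 + R\right) \left(u - \frac{1}{76}\right) = 6 \left(228 + R\right) \left(- \frac{1}{76} + u\right)$)
$\frac{I{\left(691,69 \right)} + d{\left(445 \right)}}{\left(-4\right) 55 \cdot 30 - 40695} = \frac{\left(-18 + 1368 \cdot 69 - \frac{2073}{38} + 6 \cdot 691 \cdot 69\right) + \sqrt{2} \sqrt{445}}{\left(-4\right) 55 \cdot 30 - 40695} = \frac{\left(-18 + 94392 - \frac{2073}{38} + 286074\right) + \sqrt{890}}{\left(-220\right) 30 - 40695} = \frac{\frac{14454951}{38} + \sqrt{890}}{-6600 - 40695} = \frac{\frac{14454951}{38} + \sqrt{890}}{-47295} = \left(\frac{14454951}{38} + \sqrt{890}\right) \left(- \frac{1}{47295}\right) = - \frac{4818317}{599070} - \frac{\sqrt{890}}{47295}$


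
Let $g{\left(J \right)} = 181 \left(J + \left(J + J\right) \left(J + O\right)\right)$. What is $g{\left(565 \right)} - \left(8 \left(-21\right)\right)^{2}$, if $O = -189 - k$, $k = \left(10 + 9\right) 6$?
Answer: $53660901$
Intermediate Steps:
$k = 114$ ($k = 19 \cdot 6 = 114$)
$O = -303$ ($O = -189 - 114 = -303$)
$g{\left(J \right)} = 181 J + 362 J \left(-303 + J\right)$ ($g{\left(J \right)} = 181 \left(J + \left(J + J\right) \left(J - 303\right)\right) = 181 \left(J + 2 J \left(-303 + J\right)\right) = 181 J + 362 J \left(-303 + J\right)$)
$g{\left(565 \right)} - \left(8 \left(-21\right)\right)^{2} = 181 \cdot 565 \left(-605 + 2 \cdot 565\right) - \left(8 \left(-21\right)\right)^{2} = 181 \cdot 565 \left(-605 + 1130\right) - \left(-168\right)^{2} = 181 \cdot 565 \cdot 525 - 28224 = 53689125 - 28224 = 53660901$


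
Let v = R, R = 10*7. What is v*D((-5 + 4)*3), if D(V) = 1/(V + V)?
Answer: -35/3 ≈ -11.667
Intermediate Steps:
D(V) = 1/(2*V)
R = 70
v = 70
v*D((-5 + 4)*3) = 70*(1/(2*(((-5 + 4)*3)))) = 70*(1/(2*((-1*3)))) = 70*((1/2)/(-3)) = 70*((1/2)*(-1/3)) = 70*(-1/6) = -35/3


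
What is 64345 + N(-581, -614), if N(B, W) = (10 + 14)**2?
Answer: 64921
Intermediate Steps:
N(B, W) = 576 (N(B, W) = 24**2 = 576)
64345 + N(-581, -614) = 64345 + 576 = 64921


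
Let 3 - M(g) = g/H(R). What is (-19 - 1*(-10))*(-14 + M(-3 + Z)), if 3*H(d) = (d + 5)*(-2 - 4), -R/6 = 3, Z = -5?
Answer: 1251/13 ≈ 96.231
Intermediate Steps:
R = -18 (R = -6*3 = -18)
H(d) = -10 - 2*d (H(d) = ((d + 5)*(-2 - 4))/3 = ((5 + d)*(-6))/3 = (-30 - 6*d)/3 = -10 - 2*d)
M(g) = 3 - g/26 (M(g) = 3 - g/(-10 - 2*(-18)) = 3 - g/(-10 + 36) = 3 - g/26)
(-19 - 1*(-10))*(-14 + M(-3 + Z)) = (-19 - 1*(-10))*(-14 + (3 - (-3 - 5)/26)) = (-19 + 10)*(-14 + (3 - 1/26*(-8))) = -9*(-14 + (3 + 4/13)) = -9*(-14 + 43/13) = -9*(-139/13) = 1251/13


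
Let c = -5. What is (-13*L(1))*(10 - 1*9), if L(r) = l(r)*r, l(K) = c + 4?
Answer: 13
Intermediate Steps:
l(K) = -1 (l(K) = -5 + 4 = -1)
L(r) = -r
(-13*L(1))*(10 - 1*9) = (-(-13))*(10 - 1*9) = (-13*(-1))*(10 - 9) = 13*1 = 13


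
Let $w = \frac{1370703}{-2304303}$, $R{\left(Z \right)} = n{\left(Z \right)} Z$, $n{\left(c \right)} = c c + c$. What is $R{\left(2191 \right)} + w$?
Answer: $\frac{8082461329968651}{768101} \approx 1.0523 \cdot 10^{10}$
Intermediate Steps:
$n{\left(c \right)} = c + c^{2}$ ($n{\left(c \right)} = c^{2} + c = c + c^{2}$)
$R{\left(Z \right)} = Z^{2} \left(1 + Z\right)$ ($R{\left(Z \right)} = Z \left(1 + Z\right) Z = Z^{2} \left(1 + Z\right)$)
$w = - \frac{456901}{768101}$ ($w = 1370703 \left(- \frac{1}{2304303}\right) = - \frac{456901}{768101} \approx -0.59484$)
$R{\left(2191 \right)} + w = 2191^{2} \left(1 + 2191\right) - \frac{456901}{768101} = 4800481 \cdot 2192 - \frac{456901}{768101} = 10522654352 - \frac{456901}{768101} = \frac{8082461329968651}{768101}$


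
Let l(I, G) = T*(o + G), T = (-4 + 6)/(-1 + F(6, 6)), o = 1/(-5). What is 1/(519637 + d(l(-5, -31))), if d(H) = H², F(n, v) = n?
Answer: 625/324870469 ≈ 1.9238e-6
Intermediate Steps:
o = -⅕ ≈ -0.20000
T = ⅖ (T = (-4 + 6)/(-1 + 6) = 2/5 = 2*(⅕) = ⅖ ≈ 0.40000)
l(I, G) = -2/25 + 2*G/5 (l(I, G) = 2*(-⅕ + G)/5 = -2/25 + 2*G/5)
1/(519637 + d(l(-5, -31))) = 1/(519637 + (-2/25 + (⅖)*(-31))²) = 1/(519637 + (-2/25 - 62/5)²) = 1/(519637 + (-312/25)²) = 1/(519637 + 97344/625) = 1/(324870469/625) = 625/324870469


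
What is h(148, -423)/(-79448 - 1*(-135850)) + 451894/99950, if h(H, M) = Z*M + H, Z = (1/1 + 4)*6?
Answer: 6058538122/1409344975 ≈ 4.2988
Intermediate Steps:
Z = 30 (Z = (1*1 + 4)*6 = (1 + 4)*6 = 5*6 = 30)
h(H, M) = H + 30*M (h(H, M) = 30*M + H = H + 30*M)
h(148, -423)/(-79448 - 1*(-135850)) + 451894/99950 = (148 + 30*(-423))/(-79448 - 1*(-135850)) + 451894/99950 = (148 - 12690)/(-79448 + 135850) + 451894*(1/99950) = -12542/56402 + 225947/49975 = -12542*1/56402 + 225947/49975 = -6271/28201 + 225947/49975 = 6058538122/1409344975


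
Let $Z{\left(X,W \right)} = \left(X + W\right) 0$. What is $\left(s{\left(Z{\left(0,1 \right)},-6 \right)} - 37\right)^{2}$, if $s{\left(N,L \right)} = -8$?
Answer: $2025$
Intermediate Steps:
$Z{\left(X,W \right)} = 0$ ($Z{\left(X,W \right)} = \left(W + X\right) 0 = 0$)
$\left(s{\left(Z{\left(0,1 \right)},-6 \right)} - 37\right)^{2} = \left(-8 - 37\right)^{2} = \left(-45\right)^{2} = 2025$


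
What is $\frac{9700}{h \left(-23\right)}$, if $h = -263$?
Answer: $\frac{9700}{6049} \approx 1.6036$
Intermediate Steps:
$\frac{9700}{h \left(-23\right)} = \frac{9700}{\left(-263\right) \left(-23\right)} = \frac{9700}{6049}$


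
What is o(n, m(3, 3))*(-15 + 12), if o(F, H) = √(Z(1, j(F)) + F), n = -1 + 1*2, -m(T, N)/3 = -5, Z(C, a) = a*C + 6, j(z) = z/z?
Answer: -6*√2 ≈ -8.4853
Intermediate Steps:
j(z) = 1
Z(C, a) = 6 + C*a (Z(C, a) = C*a + 6 = 6 + C*a)
m(T, N) = 15 (m(T, N) = -3*(-5) = 15)
n = 1 (n = -1 + 2 = 1)
o(F, H) = √(7 + F) (o(F, H) = √((6 + 1*1) + F) = √((6 + 1) + F) = √(7 + F))
o(n, m(3, 3))*(-15 + 12) = √(7 + 1)*(-15 + 12) = √8*(-3) = (2*√2)*(-3) = -6*√2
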